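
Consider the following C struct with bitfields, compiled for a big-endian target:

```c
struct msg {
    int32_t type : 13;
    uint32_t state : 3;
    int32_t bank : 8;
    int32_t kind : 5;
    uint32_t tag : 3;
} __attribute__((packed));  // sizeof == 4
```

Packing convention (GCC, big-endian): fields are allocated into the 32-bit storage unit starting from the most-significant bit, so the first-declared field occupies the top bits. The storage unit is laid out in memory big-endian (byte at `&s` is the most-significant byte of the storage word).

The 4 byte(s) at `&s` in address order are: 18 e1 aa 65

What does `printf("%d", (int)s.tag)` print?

5

[0]=0x18 [1]=0xe1 [2]=0xaa [3]=0x65 (big-endian) → word 0x18e1aa65
type:13 @ bit 19 → (0x18e1aa65>>19)&0x1fff = 0x31c
state:3 @ bit 16 → (0x18e1aa65>>16)&0x7 = 0x1
bank:8 @ bit 8 → (0x18e1aa65>>8)&0xff = 0xaa
kind:5 @ bit 3 → (0x18e1aa65>>3)&0x1f = 0xc
tag:3 @ bit 0 → (0x18e1aa65>>0)&0x7 = 0x5  ←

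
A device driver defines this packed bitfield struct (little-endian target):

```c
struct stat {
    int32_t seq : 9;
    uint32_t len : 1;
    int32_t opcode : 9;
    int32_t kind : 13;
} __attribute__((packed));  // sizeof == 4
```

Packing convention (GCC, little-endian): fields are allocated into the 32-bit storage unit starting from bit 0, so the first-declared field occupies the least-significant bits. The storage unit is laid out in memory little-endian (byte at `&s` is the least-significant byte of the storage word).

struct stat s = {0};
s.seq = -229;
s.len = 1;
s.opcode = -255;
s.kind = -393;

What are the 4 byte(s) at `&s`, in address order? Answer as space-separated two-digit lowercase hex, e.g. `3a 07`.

1b 07 bc f3

seq (9b) val=-229 bits=0x11b at bit 0: 0x0000011b
len (1b) val=1 bits=0x1 at bit 9: 0x0000031b
opcode (9b) val=-255 bits=0x101 at bit 10: 0x0004071b
kind (13b) val=-393 bits=0x1e77 at bit 19: 0xf3bc071b
word = 0xf3bc071b → little-endian bytes:
  [0]=0x1b  [1]=0x07  [2]=0xbc  [3]=0xf3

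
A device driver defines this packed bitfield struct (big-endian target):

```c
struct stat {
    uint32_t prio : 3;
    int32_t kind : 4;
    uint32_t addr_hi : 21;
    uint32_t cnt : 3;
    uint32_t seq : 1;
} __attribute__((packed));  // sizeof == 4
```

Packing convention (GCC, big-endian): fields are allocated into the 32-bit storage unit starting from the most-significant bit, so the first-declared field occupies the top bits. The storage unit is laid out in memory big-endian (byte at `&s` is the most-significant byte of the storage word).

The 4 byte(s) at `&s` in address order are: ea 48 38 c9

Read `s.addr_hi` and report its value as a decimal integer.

[0]=0xea [1]=0x48 [2]=0x38 [3]=0xc9 (big-endian) → word 0xea4838c9
prio:3 @ bit 29 → (0xea4838c9>>29)&0x7 = 0x7
kind:4 @ bit 25 → (0xea4838c9>>25)&0xf = 0x5
addr_hi:21 @ bit 4 → (0xea4838c9>>4)&0x1fffff = 0x4838c  ←
cnt:3 @ bit 1 → (0xea4838c9>>1)&0x7 = 0x4
seq:1 @ bit 0 → (0xea4838c9>>0)&0x1 = 0x1

295820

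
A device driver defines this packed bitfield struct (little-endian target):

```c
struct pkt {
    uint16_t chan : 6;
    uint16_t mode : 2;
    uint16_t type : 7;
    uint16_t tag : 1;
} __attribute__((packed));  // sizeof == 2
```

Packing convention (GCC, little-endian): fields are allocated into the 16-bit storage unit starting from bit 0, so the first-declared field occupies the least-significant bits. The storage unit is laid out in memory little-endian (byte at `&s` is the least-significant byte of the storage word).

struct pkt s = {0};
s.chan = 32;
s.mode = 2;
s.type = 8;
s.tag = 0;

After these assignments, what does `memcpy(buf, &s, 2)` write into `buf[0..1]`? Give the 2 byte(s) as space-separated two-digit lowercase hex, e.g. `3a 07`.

a0 08

[0+:6] chan=32 & 0x3f = 0x20; word=0x0020
[6+:2] mode=2 & 0x3 = 0x2; word=0x00a0
[8+:7] type=8 & 0x7f = 0x8; word=0x08a0
[15+:1] tag=0 & 0x1 = 0x0; word=0x08a0
word = 0x08a0 → little-endian bytes:
  [0]=0xa0  [1]=0x08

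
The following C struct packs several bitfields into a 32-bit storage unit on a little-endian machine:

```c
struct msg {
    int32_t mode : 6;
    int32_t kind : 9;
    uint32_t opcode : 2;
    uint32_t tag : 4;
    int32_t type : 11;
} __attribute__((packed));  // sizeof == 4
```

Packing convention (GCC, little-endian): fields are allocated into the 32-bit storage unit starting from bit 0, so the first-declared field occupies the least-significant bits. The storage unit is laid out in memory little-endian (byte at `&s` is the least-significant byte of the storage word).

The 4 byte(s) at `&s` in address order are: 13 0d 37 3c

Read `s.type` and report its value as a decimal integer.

[0]=0x13 [1]=0x0d [2]=0x37 [3]=0x3c (little-endian) → word 0x3c370d13
mode [0+:6] = (word>>0) & 0x3f = 19
kind [6+:9] = (word>>6) & 0x1ff = 52
opcode [15+:2] = (word>>15) & 0x3 = 2
tag [17+:4] = (word>>17) & 0xf = 11
type [21+:11] = (word>>21) & 0x7ff = 481  ←
type signed 11b, MSB=0: value = 481

481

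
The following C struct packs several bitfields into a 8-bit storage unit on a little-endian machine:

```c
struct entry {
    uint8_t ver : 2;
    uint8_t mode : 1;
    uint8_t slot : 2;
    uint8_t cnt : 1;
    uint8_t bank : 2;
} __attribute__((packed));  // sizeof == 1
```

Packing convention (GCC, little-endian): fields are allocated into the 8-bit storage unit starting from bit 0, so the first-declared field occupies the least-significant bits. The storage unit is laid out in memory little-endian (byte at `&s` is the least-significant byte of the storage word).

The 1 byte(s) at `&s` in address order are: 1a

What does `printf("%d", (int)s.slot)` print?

[0]=0x1a (little-endian) → word 0x1a
ver:2 @ bit 0 → (0x1a>>0)&0x3 = 0x2
mode:1 @ bit 2 → (0x1a>>2)&0x1 = 0x0
slot:2 @ bit 3 → (0x1a>>3)&0x3 = 0x3  ←
cnt:1 @ bit 5 → (0x1a>>5)&0x1 = 0x0
bank:2 @ bit 6 → (0x1a>>6)&0x3 = 0x0

3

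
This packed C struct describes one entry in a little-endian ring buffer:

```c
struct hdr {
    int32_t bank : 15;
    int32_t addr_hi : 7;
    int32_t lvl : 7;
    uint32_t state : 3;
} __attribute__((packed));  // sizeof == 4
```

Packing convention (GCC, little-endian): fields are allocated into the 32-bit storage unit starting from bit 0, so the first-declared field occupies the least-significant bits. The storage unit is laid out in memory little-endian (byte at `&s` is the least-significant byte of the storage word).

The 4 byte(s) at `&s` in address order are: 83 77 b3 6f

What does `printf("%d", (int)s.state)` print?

3

[0]=0x83 [1]=0x77 [2]=0xb3 [3]=0x6f (little-endian) → word 0x6fb37783
bank [0+:15] = (word>>0) & 0x7fff = 30595
addr_hi [15+:7] = (word>>15) & 0x7f = 102
lvl [22+:7] = (word>>22) & 0x7f = 62
state [29+:3] = (word>>29) & 0x7 = 3  ←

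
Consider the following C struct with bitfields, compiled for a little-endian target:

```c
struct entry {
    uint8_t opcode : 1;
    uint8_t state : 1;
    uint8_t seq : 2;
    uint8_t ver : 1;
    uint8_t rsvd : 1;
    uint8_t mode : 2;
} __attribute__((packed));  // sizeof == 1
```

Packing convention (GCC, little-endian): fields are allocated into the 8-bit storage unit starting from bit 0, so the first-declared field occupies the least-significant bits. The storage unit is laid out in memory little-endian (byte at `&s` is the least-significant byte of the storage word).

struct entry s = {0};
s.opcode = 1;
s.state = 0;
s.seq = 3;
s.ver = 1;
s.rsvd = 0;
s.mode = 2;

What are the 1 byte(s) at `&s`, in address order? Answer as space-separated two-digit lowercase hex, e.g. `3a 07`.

[0+:1] opcode=1 & 0x1 = 0x1; word=0x01
[1+:1] state=0 & 0x1 = 0x0; word=0x01
[2+:2] seq=3 & 0x3 = 0x3; word=0x0d
[4+:1] ver=1 & 0x1 = 0x1; word=0x1d
[5+:1] rsvd=0 & 0x1 = 0x0; word=0x1d
[6+:2] mode=2 & 0x3 = 0x2; word=0x9d
word = 0x9d → little-endian bytes:
  [0]=0x9d

9d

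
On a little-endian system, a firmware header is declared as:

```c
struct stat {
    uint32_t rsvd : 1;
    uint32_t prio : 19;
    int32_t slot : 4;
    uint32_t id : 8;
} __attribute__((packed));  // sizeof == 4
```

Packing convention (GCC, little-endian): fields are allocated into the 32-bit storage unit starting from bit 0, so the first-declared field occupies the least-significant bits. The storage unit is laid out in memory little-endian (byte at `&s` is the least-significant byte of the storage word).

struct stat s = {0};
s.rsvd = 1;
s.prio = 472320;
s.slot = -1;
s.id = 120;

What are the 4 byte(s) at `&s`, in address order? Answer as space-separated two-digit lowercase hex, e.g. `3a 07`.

rsvd (1b) val=1 bits=0x1 at bit 0: 0x00000001
prio (19b) val=472320 bits=0x73500 at bit 1: 0x000e6a01
slot (4b) val=-1 bits=0xf at bit 20: 0x00fe6a01
id (8b) val=120 bits=0x78 at bit 24: 0x78fe6a01
word = 0x78fe6a01 → little-endian bytes:
  [0]=0x01  [1]=0x6a  [2]=0xfe  [3]=0x78

01 6a fe 78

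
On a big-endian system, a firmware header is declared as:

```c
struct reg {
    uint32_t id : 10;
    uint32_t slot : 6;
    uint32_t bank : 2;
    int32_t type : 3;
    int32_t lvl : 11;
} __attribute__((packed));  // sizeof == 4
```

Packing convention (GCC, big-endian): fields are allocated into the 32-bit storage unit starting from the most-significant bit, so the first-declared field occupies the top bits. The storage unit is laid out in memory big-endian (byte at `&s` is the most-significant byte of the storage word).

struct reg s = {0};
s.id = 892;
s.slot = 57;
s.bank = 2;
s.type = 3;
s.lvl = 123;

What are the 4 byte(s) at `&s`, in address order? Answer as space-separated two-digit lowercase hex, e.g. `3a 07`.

df 39 98 7b

id (10b) val=892 bits=0x37c at bit 22: 0xdf000000
slot (6b) val=57 bits=0x39 at bit 16: 0xdf390000
bank (2b) val=2 bits=0x2 at bit 14: 0xdf398000
type (3b) val=3 bits=0x3 at bit 11: 0xdf399800
lvl (11b) val=123 bits=0x7b at bit 0: 0xdf39987b
word = 0xdf39987b → big-endian bytes:
  [0]=0xdf  [1]=0x39  [2]=0x98  [3]=0x7b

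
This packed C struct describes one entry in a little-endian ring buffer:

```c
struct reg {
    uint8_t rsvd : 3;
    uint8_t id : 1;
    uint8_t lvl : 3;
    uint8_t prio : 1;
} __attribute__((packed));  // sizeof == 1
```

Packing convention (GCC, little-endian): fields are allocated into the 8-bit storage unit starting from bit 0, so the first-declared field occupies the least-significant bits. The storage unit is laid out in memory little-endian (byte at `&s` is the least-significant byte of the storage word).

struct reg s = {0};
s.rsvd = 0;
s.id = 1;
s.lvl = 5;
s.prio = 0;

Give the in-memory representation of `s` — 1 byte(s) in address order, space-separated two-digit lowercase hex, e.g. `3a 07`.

rsvd (3b) val=0 bits=0x0 at bit 0: 0x00
id (1b) val=1 bits=0x1 at bit 3: 0x08
lvl (3b) val=5 bits=0x5 at bit 4: 0x58
prio (1b) val=0 bits=0x0 at bit 7: 0x58
word = 0x58 → little-endian bytes:
  [0]=0x58

58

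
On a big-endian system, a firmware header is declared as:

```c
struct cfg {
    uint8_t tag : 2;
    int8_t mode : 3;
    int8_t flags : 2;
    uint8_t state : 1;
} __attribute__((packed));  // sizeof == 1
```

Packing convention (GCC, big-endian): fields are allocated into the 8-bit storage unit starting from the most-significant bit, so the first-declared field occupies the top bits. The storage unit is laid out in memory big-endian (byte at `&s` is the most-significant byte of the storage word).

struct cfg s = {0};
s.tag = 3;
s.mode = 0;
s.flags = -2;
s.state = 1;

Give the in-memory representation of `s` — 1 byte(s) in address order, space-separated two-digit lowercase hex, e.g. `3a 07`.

c5

tag:2 = 3 → 0x3 << 6 → word 0xc0
mode:3 = 0 → 0x0 << 3 → word 0xc0
flags:2 = -2 → 0x2 << 1 → word 0xc4
state:1 = 1 → 0x1 << 0 → word 0xc5
word = 0xc5 → big-endian bytes:
  [0]=0xc5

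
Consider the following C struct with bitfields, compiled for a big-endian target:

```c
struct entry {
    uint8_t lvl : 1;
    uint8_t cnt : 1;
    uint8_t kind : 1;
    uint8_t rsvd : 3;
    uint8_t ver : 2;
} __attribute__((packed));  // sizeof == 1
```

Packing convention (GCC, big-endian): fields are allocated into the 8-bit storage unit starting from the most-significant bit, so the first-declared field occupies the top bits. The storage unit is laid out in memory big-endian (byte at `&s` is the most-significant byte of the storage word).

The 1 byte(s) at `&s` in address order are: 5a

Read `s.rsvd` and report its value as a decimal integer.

[0]=0x5a (big-endian) → word 0x5a
lvl:1 @ bit 7 → (0x5a>>7)&0x1 = 0x0
cnt:1 @ bit 6 → (0x5a>>6)&0x1 = 0x1
kind:1 @ bit 5 → (0x5a>>5)&0x1 = 0x0
rsvd:3 @ bit 2 → (0x5a>>2)&0x7 = 0x6  ←
ver:2 @ bit 0 → (0x5a>>0)&0x3 = 0x2

6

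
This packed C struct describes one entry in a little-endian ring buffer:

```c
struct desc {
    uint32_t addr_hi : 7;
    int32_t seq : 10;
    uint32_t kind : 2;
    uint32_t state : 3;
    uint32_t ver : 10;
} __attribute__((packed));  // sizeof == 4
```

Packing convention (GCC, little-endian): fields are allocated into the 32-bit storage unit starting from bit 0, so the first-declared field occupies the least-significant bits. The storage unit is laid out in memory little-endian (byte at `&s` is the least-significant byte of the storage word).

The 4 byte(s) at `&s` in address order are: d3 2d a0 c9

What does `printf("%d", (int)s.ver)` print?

806

[0]=0xd3 [1]=0x2d [2]=0xa0 [3]=0xc9 (little-endian) → word 0xc9a02dd3
addr_hi:7 @ bit 0 → (0xc9a02dd3>>0)&0x7f = 0x53
seq:10 @ bit 7 → (0xc9a02dd3>>7)&0x3ff = 0x5b
kind:2 @ bit 17 → (0xc9a02dd3>>17)&0x3 = 0x0
state:3 @ bit 19 → (0xc9a02dd3>>19)&0x7 = 0x4
ver:10 @ bit 22 → (0xc9a02dd3>>22)&0x3ff = 0x326  ←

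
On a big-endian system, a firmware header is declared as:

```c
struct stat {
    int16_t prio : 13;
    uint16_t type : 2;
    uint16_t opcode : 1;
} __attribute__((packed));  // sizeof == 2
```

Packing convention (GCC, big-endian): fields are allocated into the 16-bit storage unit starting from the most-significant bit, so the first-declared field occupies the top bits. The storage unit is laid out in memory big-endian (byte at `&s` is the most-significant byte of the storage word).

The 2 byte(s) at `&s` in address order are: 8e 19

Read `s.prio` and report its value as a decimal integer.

[0]=0x8e [1]=0x19 (big-endian) → word 0x8e19
prio:13 @ bit 3 → (0x8e19>>3)&0x1fff = 0x11c3  ←
type:2 @ bit 1 → (0x8e19>>1)&0x3 = 0x0
opcode:1 @ bit 0 → (0x8e19>>0)&0x1 = 0x1
prio signed 13b, MSB=1: 4547 - 8192 = -3645

-3645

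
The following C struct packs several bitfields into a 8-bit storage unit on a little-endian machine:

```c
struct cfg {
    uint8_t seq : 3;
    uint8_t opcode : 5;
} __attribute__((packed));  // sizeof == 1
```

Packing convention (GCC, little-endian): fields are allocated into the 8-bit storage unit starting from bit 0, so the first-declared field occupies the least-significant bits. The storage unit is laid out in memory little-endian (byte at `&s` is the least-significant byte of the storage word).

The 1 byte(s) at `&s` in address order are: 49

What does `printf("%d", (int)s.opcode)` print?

[0]=0x49 (little-endian) → word 0x49
seq:3 @ bit 0 → (0x49>>0)&0x7 = 0x1
opcode:5 @ bit 3 → (0x49>>3)&0x1f = 0x9  ←

9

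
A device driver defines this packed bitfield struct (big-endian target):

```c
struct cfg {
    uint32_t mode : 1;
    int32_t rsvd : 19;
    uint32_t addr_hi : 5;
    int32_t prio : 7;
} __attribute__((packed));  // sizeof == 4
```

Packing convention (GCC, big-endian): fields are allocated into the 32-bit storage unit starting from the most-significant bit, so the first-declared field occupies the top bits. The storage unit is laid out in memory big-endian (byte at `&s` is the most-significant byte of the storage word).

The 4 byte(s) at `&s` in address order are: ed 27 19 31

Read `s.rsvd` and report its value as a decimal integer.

-77199

[0]=0xed [1]=0x27 [2]=0x19 [3]=0x31 (big-endian) → word 0xed271931
mode [31+:1] = (word>>31) & 0x1 = 1
rsvd [12+:19] = (word>>12) & 0x7ffff = 447089  ←
addr_hi [7+:5] = (word>>7) & 0x1f = 18
prio [0+:7] = (word>>0) & 0x7f = 49
rsvd signed 19b, MSB=1: 447089 - 524288 = -77199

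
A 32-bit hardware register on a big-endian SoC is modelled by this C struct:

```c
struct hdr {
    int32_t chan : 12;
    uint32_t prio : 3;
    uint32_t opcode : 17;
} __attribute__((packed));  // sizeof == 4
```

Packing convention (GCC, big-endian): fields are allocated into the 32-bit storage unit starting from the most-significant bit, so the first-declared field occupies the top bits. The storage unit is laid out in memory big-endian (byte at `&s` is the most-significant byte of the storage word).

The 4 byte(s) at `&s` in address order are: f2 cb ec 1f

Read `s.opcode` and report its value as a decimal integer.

125983

[0]=0xf2 [1]=0xcb [2]=0xec [3]=0x1f (big-endian) → word 0xf2cbec1f
chan [20+:12] = (word>>20) & 0xfff = 3884
prio [17+:3] = (word>>17) & 0x7 = 5
opcode [0+:17] = (word>>0) & 0x1ffff = 125983  ←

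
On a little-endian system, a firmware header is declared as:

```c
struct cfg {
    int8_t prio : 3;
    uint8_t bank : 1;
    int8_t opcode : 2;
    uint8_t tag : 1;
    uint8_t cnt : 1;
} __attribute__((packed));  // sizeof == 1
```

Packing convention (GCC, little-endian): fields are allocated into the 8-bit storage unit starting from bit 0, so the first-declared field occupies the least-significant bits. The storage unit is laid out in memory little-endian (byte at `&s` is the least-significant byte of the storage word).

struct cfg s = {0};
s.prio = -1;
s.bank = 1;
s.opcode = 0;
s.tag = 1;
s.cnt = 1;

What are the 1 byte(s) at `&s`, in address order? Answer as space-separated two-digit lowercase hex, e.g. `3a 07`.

prio (3b) val=-1 bits=0x7 at bit 0: 0x07
bank (1b) val=1 bits=0x1 at bit 3: 0x0f
opcode (2b) val=0 bits=0x0 at bit 4: 0x0f
tag (1b) val=1 bits=0x1 at bit 6: 0x4f
cnt (1b) val=1 bits=0x1 at bit 7: 0xcf
word = 0xcf → little-endian bytes:
  [0]=0xcf

cf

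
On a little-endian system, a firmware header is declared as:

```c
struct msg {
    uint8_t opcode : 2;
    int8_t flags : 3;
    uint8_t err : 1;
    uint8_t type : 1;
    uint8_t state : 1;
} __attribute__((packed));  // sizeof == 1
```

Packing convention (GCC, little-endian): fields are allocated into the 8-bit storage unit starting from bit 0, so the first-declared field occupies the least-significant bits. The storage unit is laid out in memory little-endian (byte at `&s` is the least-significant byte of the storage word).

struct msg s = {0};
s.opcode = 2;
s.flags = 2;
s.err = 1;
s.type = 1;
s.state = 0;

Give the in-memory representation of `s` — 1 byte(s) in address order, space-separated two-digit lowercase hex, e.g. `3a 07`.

6a

opcode:2 = 2 → 0x2 << 0 → word 0x02
flags:3 = 2 → 0x2 << 2 → word 0x0a
err:1 = 1 → 0x1 << 5 → word 0x2a
type:1 = 1 → 0x1 << 6 → word 0x6a
state:1 = 0 → 0x0 << 7 → word 0x6a
word = 0x6a → little-endian bytes:
  [0]=0x6a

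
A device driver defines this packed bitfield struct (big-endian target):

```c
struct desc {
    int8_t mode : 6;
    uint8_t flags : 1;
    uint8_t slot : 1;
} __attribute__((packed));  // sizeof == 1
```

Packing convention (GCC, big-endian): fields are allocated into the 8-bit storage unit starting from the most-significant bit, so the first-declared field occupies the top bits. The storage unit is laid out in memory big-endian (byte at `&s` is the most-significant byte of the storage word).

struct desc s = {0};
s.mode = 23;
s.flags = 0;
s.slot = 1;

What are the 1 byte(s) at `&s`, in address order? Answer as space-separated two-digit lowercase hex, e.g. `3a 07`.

5d

mode (6b) val=23 bits=0x17 at bit 2: 0x5c
flags (1b) val=0 bits=0x0 at bit 1: 0x5c
slot (1b) val=1 bits=0x1 at bit 0: 0x5d
word = 0x5d → big-endian bytes:
  [0]=0x5d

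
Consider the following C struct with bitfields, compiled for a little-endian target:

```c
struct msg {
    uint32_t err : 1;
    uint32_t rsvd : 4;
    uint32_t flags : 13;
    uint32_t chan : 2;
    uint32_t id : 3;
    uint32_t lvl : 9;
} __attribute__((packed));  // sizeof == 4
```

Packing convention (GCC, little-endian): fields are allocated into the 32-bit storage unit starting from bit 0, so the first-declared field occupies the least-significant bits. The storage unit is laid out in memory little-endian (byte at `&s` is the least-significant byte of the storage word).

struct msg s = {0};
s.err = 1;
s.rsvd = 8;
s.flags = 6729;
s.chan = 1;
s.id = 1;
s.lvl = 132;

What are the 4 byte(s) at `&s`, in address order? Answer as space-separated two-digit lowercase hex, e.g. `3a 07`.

[0+:1] err=1 & 0x1 = 0x1; word=0x00000001
[1+:4] rsvd=8 & 0xf = 0x8; word=0x00000011
[5+:13] flags=6729 & 0x1fff = 0x1a49; word=0x00034931
[18+:2] chan=1 & 0x3 = 0x1; word=0x00074931
[20+:3] id=1 & 0x7 = 0x1; word=0x00174931
[23+:9] lvl=132 & 0x1ff = 0x84; word=0x42174931
word = 0x42174931 → little-endian bytes:
  [0]=0x31  [1]=0x49  [2]=0x17  [3]=0x42

31 49 17 42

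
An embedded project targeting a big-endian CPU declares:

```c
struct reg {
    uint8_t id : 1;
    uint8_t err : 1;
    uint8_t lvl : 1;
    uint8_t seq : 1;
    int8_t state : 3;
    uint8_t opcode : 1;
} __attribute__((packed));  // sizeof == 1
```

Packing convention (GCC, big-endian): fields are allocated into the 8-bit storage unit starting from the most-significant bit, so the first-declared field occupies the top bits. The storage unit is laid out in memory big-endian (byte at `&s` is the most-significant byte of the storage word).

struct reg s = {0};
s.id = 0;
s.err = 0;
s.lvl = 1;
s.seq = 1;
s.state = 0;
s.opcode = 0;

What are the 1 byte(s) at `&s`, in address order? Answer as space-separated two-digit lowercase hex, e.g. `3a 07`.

30

[7+:1] id=0 & 0x1 = 0x0; word=0x00
[6+:1] err=0 & 0x1 = 0x0; word=0x00
[5+:1] lvl=1 & 0x1 = 0x1; word=0x20
[4+:1] seq=1 & 0x1 = 0x1; word=0x30
[1+:3] state=0 & 0x7 = 0x0; word=0x30
[0+:1] opcode=0 & 0x1 = 0x0; word=0x30
word = 0x30 → big-endian bytes:
  [0]=0x30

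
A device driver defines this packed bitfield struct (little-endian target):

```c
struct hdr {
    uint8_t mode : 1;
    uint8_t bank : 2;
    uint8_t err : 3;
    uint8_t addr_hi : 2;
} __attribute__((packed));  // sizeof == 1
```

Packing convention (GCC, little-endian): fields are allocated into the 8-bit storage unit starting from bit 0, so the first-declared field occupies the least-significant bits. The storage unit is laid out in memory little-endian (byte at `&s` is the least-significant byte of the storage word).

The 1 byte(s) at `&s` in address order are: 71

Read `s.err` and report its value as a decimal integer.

[0]=0x71 (little-endian) → word 0x71
mode [0+:1] = (word>>0) & 0x1 = 1
bank [1+:2] = (word>>1) & 0x3 = 0
err [3+:3] = (word>>3) & 0x7 = 6  ←
addr_hi [6+:2] = (word>>6) & 0x3 = 1

6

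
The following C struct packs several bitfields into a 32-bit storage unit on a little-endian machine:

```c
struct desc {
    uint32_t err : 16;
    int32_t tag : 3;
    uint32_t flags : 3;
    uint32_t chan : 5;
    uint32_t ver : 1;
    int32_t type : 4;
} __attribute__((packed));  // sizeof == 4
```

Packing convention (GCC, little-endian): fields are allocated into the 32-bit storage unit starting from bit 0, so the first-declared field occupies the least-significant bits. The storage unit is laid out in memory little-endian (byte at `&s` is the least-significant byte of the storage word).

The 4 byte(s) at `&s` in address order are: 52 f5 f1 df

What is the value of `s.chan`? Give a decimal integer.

31

[0]=0x52 [1]=0xf5 [2]=0xf1 [3]=0xdf (little-endian) → word 0xdff1f552
err [0+:16] = (word>>0) & 0xffff = 62802
tag [16+:3] = (word>>16) & 0x7 = 1
flags [19+:3] = (word>>19) & 0x7 = 6
chan [22+:5] = (word>>22) & 0x1f = 31  ←
ver [27+:1] = (word>>27) & 0x1 = 1
type [28+:4] = (word>>28) & 0xf = 13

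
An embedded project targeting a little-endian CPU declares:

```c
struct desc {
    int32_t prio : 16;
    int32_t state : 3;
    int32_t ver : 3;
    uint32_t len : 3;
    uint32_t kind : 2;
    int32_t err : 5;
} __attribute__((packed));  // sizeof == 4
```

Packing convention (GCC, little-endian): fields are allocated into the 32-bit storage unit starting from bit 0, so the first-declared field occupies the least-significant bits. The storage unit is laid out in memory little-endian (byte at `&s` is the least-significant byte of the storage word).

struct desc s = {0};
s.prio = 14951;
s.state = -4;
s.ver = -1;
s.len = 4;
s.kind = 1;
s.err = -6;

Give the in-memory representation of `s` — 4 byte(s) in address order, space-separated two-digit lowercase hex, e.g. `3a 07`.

[0+:16] prio=14951 & 0xffff = 0x3a67; word=0x00003a67
[16+:3] state=-4 & 0x7 = 0x4; word=0x00043a67
[19+:3] ver=-1 & 0x7 = 0x7; word=0x003c3a67
[22+:3] len=4 & 0x7 = 0x4; word=0x013c3a67
[25+:2] kind=1 & 0x3 = 0x1; word=0x033c3a67
[27+:5] err=-6 & 0x1f = 0x1a; word=0xd33c3a67
word = 0xd33c3a67 → little-endian bytes:
  [0]=0x67  [1]=0x3a  [2]=0x3c  [3]=0xd3

67 3a 3c d3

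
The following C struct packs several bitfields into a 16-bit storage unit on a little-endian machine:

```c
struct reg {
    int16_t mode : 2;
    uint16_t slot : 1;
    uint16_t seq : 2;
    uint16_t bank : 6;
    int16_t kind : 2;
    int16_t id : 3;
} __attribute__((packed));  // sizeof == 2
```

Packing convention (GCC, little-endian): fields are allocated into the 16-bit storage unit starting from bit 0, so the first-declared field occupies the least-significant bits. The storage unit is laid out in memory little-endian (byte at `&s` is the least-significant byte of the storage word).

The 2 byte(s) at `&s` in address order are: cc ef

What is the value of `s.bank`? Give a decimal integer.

62

[0]=0xcc [1]=0xef (little-endian) → word 0xefcc
mode:2 @ bit 0 → (0xefcc>>0)&0x3 = 0x0
slot:1 @ bit 2 → (0xefcc>>2)&0x1 = 0x1
seq:2 @ bit 3 → (0xefcc>>3)&0x3 = 0x1
bank:6 @ bit 5 → (0xefcc>>5)&0x3f = 0x3e  ←
kind:2 @ bit 11 → (0xefcc>>11)&0x3 = 0x1
id:3 @ bit 13 → (0xefcc>>13)&0x7 = 0x7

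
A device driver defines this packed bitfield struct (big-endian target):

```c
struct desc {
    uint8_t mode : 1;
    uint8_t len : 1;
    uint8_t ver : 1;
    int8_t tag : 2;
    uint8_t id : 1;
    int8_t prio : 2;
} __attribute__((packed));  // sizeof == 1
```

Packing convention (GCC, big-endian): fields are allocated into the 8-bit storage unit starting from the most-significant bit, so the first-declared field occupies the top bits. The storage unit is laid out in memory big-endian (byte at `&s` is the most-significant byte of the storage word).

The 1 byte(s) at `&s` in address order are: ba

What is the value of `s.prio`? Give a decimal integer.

-2

[0]=0xba (big-endian) → word 0xba
mode [7+:1] = (word>>7) & 0x1 = 1
len [6+:1] = (word>>6) & 0x1 = 0
ver [5+:1] = (word>>5) & 0x1 = 1
tag [3+:2] = (word>>3) & 0x3 = 3
id [2+:1] = (word>>2) & 0x1 = 0
prio [0+:2] = (word>>0) & 0x3 = 2  ←
prio signed 2b, MSB=1: 2 - 4 = -2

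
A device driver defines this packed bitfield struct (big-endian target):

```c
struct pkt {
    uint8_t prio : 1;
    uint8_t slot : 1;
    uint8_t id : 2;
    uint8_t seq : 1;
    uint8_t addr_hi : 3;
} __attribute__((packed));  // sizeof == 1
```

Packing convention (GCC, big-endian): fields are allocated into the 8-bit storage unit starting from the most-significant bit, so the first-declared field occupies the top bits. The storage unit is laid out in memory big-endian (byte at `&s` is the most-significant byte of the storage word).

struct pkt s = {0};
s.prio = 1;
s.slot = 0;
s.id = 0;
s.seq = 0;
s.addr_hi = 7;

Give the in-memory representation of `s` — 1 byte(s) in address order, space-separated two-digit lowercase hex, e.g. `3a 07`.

prio (1b) val=1 bits=0x1 at bit 7: 0x80
slot (1b) val=0 bits=0x0 at bit 6: 0x80
id (2b) val=0 bits=0x0 at bit 4: 0x80
seq (1b) val=0 bits=0x0 at bit 3: 0x80
addr_hi (3b) val=7 bits=0x7 at bit 0: 0x87
word = 0x87 → big-endian bytes:
  [0]=0x87

87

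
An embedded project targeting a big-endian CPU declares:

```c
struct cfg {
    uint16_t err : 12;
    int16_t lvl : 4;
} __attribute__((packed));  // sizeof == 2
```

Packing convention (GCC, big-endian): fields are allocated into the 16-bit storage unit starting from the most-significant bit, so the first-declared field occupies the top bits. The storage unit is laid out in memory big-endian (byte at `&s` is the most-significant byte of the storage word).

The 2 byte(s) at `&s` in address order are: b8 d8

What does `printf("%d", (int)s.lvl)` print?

-8

[0]=0xb8 [1]=0xd8 (big-endian) → word 0xb8d8
err:12 @ bit 4 → (0xb8d8>>4)&0xfff = 0xb8d
lvl:4 @ bit 0 → (0xb8d8>>0)&0xf = 0x8  ←
lvl signed 4b, MSB=1: 8 - 16 = -8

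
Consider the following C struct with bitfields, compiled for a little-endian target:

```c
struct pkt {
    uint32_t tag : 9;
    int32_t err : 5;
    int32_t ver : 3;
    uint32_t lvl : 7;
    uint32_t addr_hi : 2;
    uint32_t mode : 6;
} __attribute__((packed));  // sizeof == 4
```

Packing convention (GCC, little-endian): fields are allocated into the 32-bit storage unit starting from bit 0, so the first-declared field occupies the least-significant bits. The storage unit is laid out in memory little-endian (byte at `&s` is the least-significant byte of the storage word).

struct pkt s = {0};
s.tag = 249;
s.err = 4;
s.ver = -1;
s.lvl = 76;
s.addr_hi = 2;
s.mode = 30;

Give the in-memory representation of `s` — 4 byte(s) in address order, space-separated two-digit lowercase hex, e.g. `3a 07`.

tag:9 = 249 → 0xf9 << 0 → word 0x000000f9
err:5 = 4 → 0x4 << 9 → word 0x000008f9
ver:3 = -1 → 0x7 << 14 → word 0x0001c8f9
lvl:7 = 76 → 0x4c << 17 → word 0x0099c8f9
addr_hi:2 = 2 → 0x2 << 24 → word 0x0299c8f9
mode:6 = 30 → 0x1e << 26 → word 0x7a99c8f9
word = 0x7a99c8f9 → little-endian bytes:
  [0]=0xf9  [1]=0xc8  [2]=0x99  [3]=0x7a

f9 c8 99 7a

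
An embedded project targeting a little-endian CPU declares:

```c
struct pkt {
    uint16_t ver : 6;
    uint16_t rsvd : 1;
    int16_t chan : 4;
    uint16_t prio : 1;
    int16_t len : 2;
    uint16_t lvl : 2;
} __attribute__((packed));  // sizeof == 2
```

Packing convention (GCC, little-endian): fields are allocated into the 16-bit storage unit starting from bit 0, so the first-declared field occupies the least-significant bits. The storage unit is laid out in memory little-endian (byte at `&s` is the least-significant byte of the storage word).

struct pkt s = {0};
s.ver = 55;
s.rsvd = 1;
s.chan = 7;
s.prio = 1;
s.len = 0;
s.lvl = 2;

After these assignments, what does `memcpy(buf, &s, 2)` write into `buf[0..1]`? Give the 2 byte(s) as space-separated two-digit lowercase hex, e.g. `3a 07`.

[0+:6] ver=55 & 0x3f = 0x37; word=0x0037
[6+:1] rsvd=1 & 0x1 = 0x1; word=0x0077
[7+:4] chan=7 & 0xf = 0x7; word=0x03f7
[11+:1] prio=1 & 0x1 = 0x1; word=0x0bf7
[12+:2] len=0 & 0x3 = 0x0; word=0x0bf7
[14+:2] lvl=2 & 0x3 = 0x2; word=0x8bf7
word = 0x8bf7 → little-endian bytes:
  [0]=0xf7  [1]=0x8b

f7 8b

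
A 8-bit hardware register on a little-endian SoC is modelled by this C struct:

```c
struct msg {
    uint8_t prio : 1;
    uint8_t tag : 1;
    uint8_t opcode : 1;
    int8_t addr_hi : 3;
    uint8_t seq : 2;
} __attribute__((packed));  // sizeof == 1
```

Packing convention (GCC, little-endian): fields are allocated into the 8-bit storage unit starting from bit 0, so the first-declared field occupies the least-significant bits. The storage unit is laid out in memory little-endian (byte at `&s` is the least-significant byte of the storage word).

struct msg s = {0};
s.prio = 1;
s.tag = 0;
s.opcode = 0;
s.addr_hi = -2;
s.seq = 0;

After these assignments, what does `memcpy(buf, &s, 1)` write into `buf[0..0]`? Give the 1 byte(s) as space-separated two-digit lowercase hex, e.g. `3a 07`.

31

prio (1b) val=1 bits=0x1 at bit 0: 0x01
tag (1b) val=0 bits=0x0 at bit 1: 0x01
opcode (1b) val=0 bits=0x0 at bit 2: 0x01
addr_hi (3b) val=-2 bits=0x6 at bit 3: 0x31
seq (2b) val=0 bits=0x0 at bit 6: 0x31
word = 0x31 → little-endian bytes:
  [0]=0x31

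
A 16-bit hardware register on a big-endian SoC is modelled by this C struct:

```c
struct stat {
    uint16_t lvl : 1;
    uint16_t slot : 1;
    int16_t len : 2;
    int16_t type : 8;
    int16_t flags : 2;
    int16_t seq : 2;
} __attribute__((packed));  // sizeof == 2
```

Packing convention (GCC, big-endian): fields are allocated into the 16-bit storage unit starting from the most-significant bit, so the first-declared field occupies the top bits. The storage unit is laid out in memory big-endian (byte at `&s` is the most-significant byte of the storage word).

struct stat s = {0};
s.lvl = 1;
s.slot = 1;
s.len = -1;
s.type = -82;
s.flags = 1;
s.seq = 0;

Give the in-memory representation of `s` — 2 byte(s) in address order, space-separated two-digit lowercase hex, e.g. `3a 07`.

fa e4

[15+:1] lvl=1 & 0x1 = 0x1; word=0x8000
[14+:1] slot=1 & 0x1 = 0x1; word=0xc000
[12+:2] len=-1 & 0x3 = 0x3; word=0xf000
[4+:8] type=-82 & 0xff = 0xae; word=0xfae0
[2+:2] flags=1 & 0x3 = 0x1; word=0xfae4
[0+:2] seq=0 & 0x3 = 0x0; word=0xfae4
word = 0xfae4 → big-endian bytes:
  [0]=0xfa  [1]=0xe4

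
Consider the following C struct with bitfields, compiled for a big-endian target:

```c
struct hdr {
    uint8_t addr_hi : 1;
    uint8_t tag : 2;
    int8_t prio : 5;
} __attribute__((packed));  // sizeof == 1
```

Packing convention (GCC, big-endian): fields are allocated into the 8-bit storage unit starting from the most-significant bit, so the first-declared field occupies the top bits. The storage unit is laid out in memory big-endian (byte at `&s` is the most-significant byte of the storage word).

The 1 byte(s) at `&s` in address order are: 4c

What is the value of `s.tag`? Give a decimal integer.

[0]=0x4c (big-endian) → word 0x4c
addr_hi:1 @ bit 7 → (0x4c>>7)&0x1 = 0x0
tag:2 @ bit 5 → (0x4c>>5)&0x3 = 0x2  ←
prio:5 @ bit 0 → (0x4c>>0)&0x1f = 0xc

2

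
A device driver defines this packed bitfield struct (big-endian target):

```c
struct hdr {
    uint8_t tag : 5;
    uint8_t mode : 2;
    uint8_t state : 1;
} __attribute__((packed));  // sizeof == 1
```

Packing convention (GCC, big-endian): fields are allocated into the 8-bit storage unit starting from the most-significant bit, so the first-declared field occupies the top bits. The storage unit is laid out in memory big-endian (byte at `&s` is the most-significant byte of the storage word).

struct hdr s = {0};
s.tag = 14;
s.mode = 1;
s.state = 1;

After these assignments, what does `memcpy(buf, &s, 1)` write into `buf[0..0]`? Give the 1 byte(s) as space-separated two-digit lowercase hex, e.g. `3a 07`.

[3+:5] tag=14 & 0x1f = 0xe; word=0x70
[1+:2] mode=1 & 0x3 = 0x1; word=0x72
[0+:1] state=1 & 0x1 = 0x1; word=0x73
word = 0x73 → big-endian bytes:
  [0]=0x73

73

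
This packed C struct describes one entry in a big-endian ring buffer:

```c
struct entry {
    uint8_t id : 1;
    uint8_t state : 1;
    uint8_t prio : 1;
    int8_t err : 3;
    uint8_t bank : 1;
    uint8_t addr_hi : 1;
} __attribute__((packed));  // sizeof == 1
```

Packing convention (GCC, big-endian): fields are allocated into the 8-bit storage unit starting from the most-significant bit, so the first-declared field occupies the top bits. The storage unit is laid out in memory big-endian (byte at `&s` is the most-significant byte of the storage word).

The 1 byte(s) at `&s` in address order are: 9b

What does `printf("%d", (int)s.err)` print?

[0]=0x9b (big-endian) → word 0x9b
id [7+:1] = (word>>7) & 0x1 = 1
state [6+:1] = (word>>6) & 0x1 = 0
prio [5+:1] = (word>>5) & 0x1 = 0
err [2+:3] = (word>>2) & 0x7 = 6  ←
bank [1+:1] = (word>>1) & 0x1 = 1
addr_hi [0+:1] = (word>>0) & 0x1 = 1
err signed 3b, MSB=1: 6 - 8 = -2

-2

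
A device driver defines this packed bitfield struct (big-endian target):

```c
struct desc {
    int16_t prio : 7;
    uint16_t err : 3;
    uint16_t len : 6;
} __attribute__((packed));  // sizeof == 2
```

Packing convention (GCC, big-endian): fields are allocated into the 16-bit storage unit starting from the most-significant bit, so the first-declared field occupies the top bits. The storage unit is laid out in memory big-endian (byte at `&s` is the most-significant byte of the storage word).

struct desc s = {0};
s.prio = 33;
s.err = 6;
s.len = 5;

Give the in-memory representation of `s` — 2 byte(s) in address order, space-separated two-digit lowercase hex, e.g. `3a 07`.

43 85

prio (7b) val=33 bits=0x21 at bit 9: 0x4200
err (3b) val=6 bits=0x6 at bit 6: 0x4380
len (6b) val=5 bits=0x5 at bit 0: 0x4385
word = 0x4385 → big-endian bytes:
  [0]=0x43  [1]=0x85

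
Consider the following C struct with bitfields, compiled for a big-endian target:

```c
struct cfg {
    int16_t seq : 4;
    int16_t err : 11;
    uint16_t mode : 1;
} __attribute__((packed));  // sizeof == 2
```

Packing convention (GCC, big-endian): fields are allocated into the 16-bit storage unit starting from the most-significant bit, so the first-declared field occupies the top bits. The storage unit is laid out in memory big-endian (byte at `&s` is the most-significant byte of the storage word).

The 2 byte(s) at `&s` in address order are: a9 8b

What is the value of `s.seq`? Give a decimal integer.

[0]=0xa9 [1]=0x8b (big-endian) → word 0xa98b
seq:4 @ bit 12 → (0xa98b>>12)&0xf = 0xa  ←
err:11 @ bit 1 → (0xa98b>>1)&0x7ff = 0x4c5
mode:1 @ bit 0 → (0xa98b>>0)&0x1 = 0x1
seq signed 4b, MSB=1: 10 - 16 = -6

-6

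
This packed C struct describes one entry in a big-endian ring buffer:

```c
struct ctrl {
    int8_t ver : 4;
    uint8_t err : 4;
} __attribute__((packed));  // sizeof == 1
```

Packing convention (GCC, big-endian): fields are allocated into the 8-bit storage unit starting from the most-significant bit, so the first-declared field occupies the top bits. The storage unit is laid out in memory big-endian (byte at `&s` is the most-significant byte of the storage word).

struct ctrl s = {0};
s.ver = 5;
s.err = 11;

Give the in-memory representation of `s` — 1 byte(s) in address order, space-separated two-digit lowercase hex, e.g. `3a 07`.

5b

[4+:4] ver=5 & 0xf = 0x5; word=0x50
[0+:4] err=11 & 0xf = 0xb; word=0x5b
word = 0x5b → big-endian bytes:
  [0]=0x5b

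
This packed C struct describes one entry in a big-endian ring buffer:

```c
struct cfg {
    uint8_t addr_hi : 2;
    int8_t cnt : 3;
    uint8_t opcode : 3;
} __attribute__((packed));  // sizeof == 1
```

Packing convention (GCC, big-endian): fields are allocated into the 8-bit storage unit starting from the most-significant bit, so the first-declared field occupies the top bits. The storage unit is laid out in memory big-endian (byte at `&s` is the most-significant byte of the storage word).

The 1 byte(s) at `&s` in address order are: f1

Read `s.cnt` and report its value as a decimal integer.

-2

[0]=0xf1 (big-endian) → word 0xf1
addr_hi:2 @ bit 6 → (0xf1>>6)&0x3 = 0x3
cnt:3 @ bit 3 → (0xf1>>3)&0x7 = 0x6  ←
opcode:3 @ bit 0 → (0xf1>>0)&0x7 = 0x1
cnt signed 3b, MSB=1: 6 - 8 = -2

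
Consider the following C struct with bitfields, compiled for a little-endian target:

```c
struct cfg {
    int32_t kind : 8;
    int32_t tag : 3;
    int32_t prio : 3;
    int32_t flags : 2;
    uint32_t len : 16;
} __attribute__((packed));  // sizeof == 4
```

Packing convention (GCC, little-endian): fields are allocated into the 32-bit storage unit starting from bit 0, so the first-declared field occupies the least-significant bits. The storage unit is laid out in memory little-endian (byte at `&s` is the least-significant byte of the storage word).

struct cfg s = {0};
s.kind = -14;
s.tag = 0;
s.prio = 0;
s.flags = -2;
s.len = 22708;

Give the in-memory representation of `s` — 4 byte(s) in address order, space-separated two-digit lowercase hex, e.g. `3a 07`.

kind (8b) val=-14 bits=0xf2 at bit 0: 0x000000f2
tag (3b) val=0 bits=0x0 at bit 8: 0x000000f2
prio (3b) val=0 bits=0x0 at bit 11: 0x000000f2
flags (2b) val=-2 bits=0x2 at bit 14: 0x000080f2
len (16b) val=22708 bits=0x58b4 at bit 16: 0x58b480f2
word = 0x58b480f2 → little-endian bytes:
  [0]=0xf2  [1]=0x80  [2]=0xb4  [3]=0x58

f2 80 b4 58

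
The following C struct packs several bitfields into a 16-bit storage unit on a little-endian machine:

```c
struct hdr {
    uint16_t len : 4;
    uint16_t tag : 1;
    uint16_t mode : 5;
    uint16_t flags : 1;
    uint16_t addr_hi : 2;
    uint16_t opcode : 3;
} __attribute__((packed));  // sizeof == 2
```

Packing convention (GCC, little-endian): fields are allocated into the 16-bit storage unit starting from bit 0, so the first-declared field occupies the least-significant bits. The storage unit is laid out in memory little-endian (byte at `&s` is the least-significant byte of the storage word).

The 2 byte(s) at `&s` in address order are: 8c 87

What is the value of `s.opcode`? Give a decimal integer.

4

[0]=0x8c [1]=0x87 (little-endian) → word 0x878c
len:4 @ bit 0 → (0x878c>>0)&0xf = 0xc
tag:1 @ bit 4 → (0x878c>>4)&0x1 = 0x0
mode:5 @ bit 5 → (0x878c>>5)&0x1f = 0x1c
flags:1 @ bit 10 → (0x878c>>10)&0x1 = 0x1
addr_hi:2 @ bit 11 → (0x878c>>11)&0x3 = 0x0
opcode:3 @ bit 13 → (0x878c>>13)&0x7 = 0x4  ←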